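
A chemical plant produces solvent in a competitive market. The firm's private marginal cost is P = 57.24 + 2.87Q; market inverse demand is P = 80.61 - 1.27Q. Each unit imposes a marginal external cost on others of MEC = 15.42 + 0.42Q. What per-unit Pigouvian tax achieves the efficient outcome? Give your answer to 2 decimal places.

Social marginal cost = private MC + MEC = 72.66 + 3.29Q.
Set SMC = demand: 72.66 + 3.29Q = 80.61 - 1.27Q → Q* = 1.7434.
The Pigouvian tax equals MEC at Q*: 15.42 + 0.42×1.7434 = 16.1522.

tax = 16.15 per unit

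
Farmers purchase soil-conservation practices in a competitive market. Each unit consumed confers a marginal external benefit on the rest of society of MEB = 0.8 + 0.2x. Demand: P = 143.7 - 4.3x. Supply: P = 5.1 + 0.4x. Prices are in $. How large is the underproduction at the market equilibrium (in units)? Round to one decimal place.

Market equilibrium (private): 5.1 + 0.4x = 143.7 - 4.3x → x_m = 29.4894.
Social marginal benefit = demand + MEB = 144.5 - 4.1x.
Set SMB = MC: 144.5 - 4.1x = 5.1 + 0.4x → x* = 30.9778.
Gap = |29.4894 − 30.9778| = 1.4884.

1.5 units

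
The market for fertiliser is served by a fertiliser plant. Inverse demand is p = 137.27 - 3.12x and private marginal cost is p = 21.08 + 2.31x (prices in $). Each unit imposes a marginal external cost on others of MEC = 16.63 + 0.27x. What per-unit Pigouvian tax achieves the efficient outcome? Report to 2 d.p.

Social marginal cost = private MC + MEC = 37.71 + 2.58x.
Set SMC = demand: 37.71 + 2.58x = 137.27 - 3.12x → x* = 17.4667.
The Pigouvian tax equals MEC at x*: 16.63 + 0.27×17.4667 = 21.3460.

tax = $21.35 per unit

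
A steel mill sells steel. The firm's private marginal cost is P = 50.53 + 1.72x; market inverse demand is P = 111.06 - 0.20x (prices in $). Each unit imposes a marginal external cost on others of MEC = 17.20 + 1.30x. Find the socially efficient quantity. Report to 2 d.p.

Social marginal cost = private MC + MEC = 67.73 + 3.02x.
Set SMC = demand: 67.73 + 3.02x = 111.06 - 0.20x → x* = 13.4565.

x* = 13.46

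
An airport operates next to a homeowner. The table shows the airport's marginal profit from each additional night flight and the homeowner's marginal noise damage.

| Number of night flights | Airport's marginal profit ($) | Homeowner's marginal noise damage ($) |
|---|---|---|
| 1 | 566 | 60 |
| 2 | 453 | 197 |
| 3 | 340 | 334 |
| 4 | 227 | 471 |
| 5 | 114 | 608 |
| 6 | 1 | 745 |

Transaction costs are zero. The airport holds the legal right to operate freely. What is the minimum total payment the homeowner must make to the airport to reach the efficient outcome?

$342

Left alone the airport would choose level 6 (marginal profit stays positive).
Efficient level: k* = 3 (marginal profit ≥ marginal noise damage through 3).
The homeowner must at least cover the airport's forgone profit from cutting 6→3: 227 + 114 + 1 = 342.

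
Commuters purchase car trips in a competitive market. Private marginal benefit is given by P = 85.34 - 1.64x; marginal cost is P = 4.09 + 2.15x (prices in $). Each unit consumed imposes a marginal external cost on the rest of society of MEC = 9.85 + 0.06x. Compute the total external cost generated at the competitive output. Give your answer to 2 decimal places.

Market equilibrium (private): 4.09 + 2.15x = 85.34 - 1.64x → x_m = 21.4380.
Total external cost = ∫₀^{x_m} (9.85 + 0.06x) dx = 9.85×21.4380 + ½×0.06×21.4380² = 224.9519.

$224.95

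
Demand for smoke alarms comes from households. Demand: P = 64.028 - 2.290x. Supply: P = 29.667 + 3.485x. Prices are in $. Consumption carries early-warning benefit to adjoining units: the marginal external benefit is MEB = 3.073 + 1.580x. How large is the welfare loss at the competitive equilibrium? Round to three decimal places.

Market equilibrium (private): 29.667 + 3.485x = 64.028 - 2.290x → x_m = 5.9500.
Social marginal benefit = demand + MEB = 67.101 - 0.710x.
Set SMB = MC: 67.101 - 0.710x = 29.667 + 3.485x → x* = 8.9235.
Between x* and x_m the wedge SMB − MC runs linearly from 0 to MEB(x_m), so the loss is a triangle.
DWL = ½ × 2.9735 × 12.4739 = 18.5456.

DWL = $18.546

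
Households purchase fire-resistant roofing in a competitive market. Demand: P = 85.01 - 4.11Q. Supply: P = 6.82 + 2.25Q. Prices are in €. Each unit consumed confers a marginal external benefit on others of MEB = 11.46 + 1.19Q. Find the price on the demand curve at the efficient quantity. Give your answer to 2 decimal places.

P = €13.74

Social marginal benefit = demand + MEB = 96.47 - 2.92Q.
Set SMB = MC: 96.47 - 2.92Q = 6.82 + 2.25Q → Q* = 17.3404.
Consumer price on the demand curve at Q*: 85.01 − 4.11×17.3404 = 13.7410.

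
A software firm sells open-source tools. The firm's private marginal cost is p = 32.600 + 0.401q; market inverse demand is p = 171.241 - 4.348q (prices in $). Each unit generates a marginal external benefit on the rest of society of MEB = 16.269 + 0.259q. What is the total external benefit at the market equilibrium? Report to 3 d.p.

Market equilibrium (private): 32.600 + 0.401q = 171.241 - 4.348q → q_m = 29.1937.
Total external benefit = ∫₀^{q_m} (16.269 + 0.259q) dq = 16.269×29.1937 + ½×0.259×29.1937² = 585.3215.

$585.322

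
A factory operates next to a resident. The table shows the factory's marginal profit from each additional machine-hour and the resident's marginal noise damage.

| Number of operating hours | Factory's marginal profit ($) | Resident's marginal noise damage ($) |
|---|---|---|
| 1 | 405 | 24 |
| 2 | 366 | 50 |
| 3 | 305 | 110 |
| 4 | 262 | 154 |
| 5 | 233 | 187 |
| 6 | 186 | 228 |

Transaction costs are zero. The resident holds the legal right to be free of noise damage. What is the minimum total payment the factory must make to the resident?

Efficient level: marginal profit ≥ marginal noise damage through level 5, so k* = 5.
With the resident holding the right, the factory must at least compensate total damage at k*: 24 + 50 + 110 + 154 + 187 = 525.

$525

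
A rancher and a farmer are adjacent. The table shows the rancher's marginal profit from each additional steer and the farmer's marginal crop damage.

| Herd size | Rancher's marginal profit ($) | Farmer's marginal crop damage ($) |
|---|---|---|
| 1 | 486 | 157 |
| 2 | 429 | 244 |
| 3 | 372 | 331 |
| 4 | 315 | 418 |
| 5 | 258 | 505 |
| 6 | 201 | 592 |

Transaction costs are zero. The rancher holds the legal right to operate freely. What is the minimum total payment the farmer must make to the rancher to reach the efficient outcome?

Left alone the rancher would choose level 6 (marginal profit stays positive).
Efficient level: k* = 3 (marginal profit ≥ marginal crop damage through 3).
The farmer must at least cover the rancher's forgone profit from cutting 6→3: 315 + 258 + 201 = 774.

$774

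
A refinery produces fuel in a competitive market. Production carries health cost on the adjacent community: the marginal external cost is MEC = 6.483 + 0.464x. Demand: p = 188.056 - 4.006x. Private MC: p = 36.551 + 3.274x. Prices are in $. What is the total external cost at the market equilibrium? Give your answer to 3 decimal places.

Market equilibrium (private): 36.551 + 3.274x = 188.056 - 4.006x → x_m = 20.8111.
Total external cost = ∫₀^{x_m} (6.483 + 0.464x) dx = 6.483×20.8111 + ½×0.464×20.8111² = 235.3980.

$235.398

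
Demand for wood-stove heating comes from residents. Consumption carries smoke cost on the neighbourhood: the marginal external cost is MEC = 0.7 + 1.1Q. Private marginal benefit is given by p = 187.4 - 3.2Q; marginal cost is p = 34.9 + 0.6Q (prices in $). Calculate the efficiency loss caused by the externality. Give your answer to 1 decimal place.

Market equilibrium (private): 34.9 + 0.6Q = 187.4 - 3.2Q → Q_m = 40.1316.
Social marginal benefit = demand − MEC = 186.7 - 4.3Q.
Set SMB = MC: 186.7 - 4.3Q = 34.9 + 0.6Q → Q* = 30.9796.
The loss is the area between SMB and MC from Q* to Q_m; with linear curves that's a triangle of height MEC(Q_m).
DWL = ½ × 9.1520 × 44.8447 = 205.2093.

DWL = $205.2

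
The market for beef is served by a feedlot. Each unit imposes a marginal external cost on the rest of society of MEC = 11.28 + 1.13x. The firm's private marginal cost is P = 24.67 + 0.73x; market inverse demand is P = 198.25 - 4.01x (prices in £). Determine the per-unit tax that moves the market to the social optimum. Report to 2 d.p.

tax = £42.52 per unit

Social marginal cost = private MC + MEC = 35.95 + 1.86x.
Set SMC = demand: 35.95 + 1.86x = 198.25 - 4.01x → x* = 27.6491.
The Pigouvian tax equals MEC at x*: 11.28 + 1.13×27.6491 = 42.5235.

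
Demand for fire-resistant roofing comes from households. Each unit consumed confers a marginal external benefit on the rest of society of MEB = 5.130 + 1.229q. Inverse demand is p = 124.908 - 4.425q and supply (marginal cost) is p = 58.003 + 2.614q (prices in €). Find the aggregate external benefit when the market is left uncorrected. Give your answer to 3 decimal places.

Market equilibrium (private): 58.003 + 2.614q = 124.908 - 4.425q → q_m = 9.5049.
Total external benefit = ∫₀^{q_m} (5.130 + 1.229q) dq = 5.130×9.5049 + ½×1.229×9.5049² = 104.2760.

€104.276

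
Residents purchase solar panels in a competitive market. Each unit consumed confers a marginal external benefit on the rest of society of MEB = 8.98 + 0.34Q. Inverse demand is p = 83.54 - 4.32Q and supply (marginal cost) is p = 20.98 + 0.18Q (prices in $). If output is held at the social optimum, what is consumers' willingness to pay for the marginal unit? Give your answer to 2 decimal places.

Social marginal benefit = demand + MEB = 92.52 - 3.98Q.
Set SMB = MC: 92.52 - 3.98Q = 20.98 + 0.18Q → Q* = 17.1971.
Consumer price on the demand curve at Q*: 83.54 − 4.32×17.1971 = 9.2485.

P = $9.25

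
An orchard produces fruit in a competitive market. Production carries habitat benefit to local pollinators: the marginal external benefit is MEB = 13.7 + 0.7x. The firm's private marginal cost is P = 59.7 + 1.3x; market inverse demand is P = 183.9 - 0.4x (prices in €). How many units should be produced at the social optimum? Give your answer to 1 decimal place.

Social marginal cost = private MC − MEB = 46.0 + 0.6x.
Set SMC = demand: 46.0 + 0.6x = 183.9 - 0.4x → x* = 137.9000.

x* = 137.9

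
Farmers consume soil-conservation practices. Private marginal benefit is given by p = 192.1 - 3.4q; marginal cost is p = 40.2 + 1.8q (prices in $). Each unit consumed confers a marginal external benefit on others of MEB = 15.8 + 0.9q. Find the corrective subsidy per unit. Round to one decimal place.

Social marginal benefit = demand + MEB = 207.9 - 2.5q.
Set SMB = MC: 207.9 - 2.5q = 40.2 + 1.8q → q* = 39.0000.
The Pigouvian subsidy equals MEB at q*: 15.8 + 0.9×39.0000 = 50.9000.

subsidy = $50.9 per unit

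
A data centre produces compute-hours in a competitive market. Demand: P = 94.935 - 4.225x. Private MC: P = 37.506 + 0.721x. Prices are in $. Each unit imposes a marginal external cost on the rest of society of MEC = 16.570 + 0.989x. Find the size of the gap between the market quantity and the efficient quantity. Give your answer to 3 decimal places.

Market equilibrium (private): 37.506 + 0.721x = 94.935 - 4.225x → x_m = 11.6112.
Social marginal cost = private MC + MEC = 54.076 + 1.710x.
Set SMC = demand: 54.076 + 1.710x = 94.935 - 4.225x → x* = 6.8844.
Gap = |11.6112 − 6.8844| = 4.7268.

4.727 units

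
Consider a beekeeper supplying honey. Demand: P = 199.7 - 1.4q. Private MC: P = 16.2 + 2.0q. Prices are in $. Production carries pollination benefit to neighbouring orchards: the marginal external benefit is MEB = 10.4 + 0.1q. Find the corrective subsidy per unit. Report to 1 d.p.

Social marginal cost = private MC − MEB = 5.8 + 1.9q.
Set SMC = demand: 5.8 + 1.9q = 199.7 - 1.4q → q* = 58.7576.
The Pigouvian subsidy equals MEB at q*: 10.4 + 0.1×58.7576 = 16.2758.

subsidy = $16.3 per unit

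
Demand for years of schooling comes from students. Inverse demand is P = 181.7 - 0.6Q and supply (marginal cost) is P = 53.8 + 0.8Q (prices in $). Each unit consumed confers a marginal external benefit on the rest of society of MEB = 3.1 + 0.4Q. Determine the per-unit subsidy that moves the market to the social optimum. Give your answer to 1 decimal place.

Social marginal benefit = demand + MEB = 184.8 - 0.2Q.
Set SMB = MC: 184.8 - 0.2Q = 53.8 + 0.8Q → Q* = 131.0000.
The Pigouvian subsidy equals MEB at Q*: 3.1 + 0.4×131.0000 = 55.5000.

subsidy = $55.5 per unit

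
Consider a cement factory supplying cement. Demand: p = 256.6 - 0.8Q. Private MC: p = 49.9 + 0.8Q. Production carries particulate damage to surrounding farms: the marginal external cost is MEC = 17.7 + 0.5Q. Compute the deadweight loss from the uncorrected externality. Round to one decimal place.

Market equilibrium (private): 49.9 + 0.8Q = 256.6 - 0.8Q → Q_m = 129.1875.
Social marginal cost = private MC + MEC = 67.6 + 1.3Q.
Set SMC = demand: 67.6 + 1.3Q = 256.6 - 0.8Q → Q* = 90.0000.
The welfare-loss triangle has base |Q_m − Q*| and height MEC(Q_m) (the vertical gap between SMC and demand is zero at Q* and MEC at Q_m).
DWL = ½ × 39.1875 × 82.2938 = 1612.4441.

DWL = 1612.4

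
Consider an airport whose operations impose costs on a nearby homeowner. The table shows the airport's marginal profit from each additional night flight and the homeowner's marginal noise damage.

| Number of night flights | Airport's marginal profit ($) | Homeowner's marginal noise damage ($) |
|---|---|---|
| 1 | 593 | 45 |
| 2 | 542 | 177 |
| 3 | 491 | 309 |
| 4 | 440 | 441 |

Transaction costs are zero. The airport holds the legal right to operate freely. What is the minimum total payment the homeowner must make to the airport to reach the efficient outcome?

Left alone the airport would choose level 4 (marginal profit stays positive).
Efficient level: k* = 3 (marginal profit ≥ marginal noise damage through 3).
The homeowner must at least cover the airport's forgone profit from cutting 4→3: 440 = 440.

$440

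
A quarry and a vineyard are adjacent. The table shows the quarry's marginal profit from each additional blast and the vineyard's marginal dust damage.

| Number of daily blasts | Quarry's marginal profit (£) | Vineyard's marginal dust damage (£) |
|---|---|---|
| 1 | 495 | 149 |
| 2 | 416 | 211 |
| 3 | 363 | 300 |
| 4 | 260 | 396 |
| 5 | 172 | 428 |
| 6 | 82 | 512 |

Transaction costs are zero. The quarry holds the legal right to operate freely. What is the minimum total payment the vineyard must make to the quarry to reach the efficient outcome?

£514

Left alone the quarry would choose level 6 (marginal profit stays positive).
Efficient level: k* = 3 (marginal profit ≥ marginal dust damage through 3).
The vineyard must at least cover the quarry's forgone profit from cutting 6→3: 260 + 172 + 82 = 514.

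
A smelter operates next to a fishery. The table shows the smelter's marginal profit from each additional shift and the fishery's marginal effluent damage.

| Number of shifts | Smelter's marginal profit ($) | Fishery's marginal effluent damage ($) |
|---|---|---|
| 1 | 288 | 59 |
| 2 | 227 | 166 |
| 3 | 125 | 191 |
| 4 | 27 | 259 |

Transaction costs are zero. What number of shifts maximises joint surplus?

Bargaining reaches the level where marginal profit last exceeds marginal effluent damage.
That holds through level 2 (227 ≥ 166) but not at 3 (125 < 191).

2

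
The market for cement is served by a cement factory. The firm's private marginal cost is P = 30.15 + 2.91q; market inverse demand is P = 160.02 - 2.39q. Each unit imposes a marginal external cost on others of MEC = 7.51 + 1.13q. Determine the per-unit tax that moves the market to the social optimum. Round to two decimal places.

Social marginal cost = private MC + MEC = 37.66 + 4.04q.
Set SMC = demand: 37.66 + 4.04q = 160.02 - 2.39q → q* = 19.0295.
The Pigouvian tax equals MEC at q*: 7.51 + 1.13×19.0295 = 29.0133.

tax = 29.01 per unit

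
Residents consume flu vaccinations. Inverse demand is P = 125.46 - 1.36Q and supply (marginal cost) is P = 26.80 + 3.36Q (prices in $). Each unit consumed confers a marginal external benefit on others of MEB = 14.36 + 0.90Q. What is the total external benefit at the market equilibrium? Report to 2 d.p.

$496.77

Market equilibrium (private): 26.80 + 3.36Q = 125.46 - 1.36Q → Q_m = 20.9025.
Total external benefit = ∫₀^{Q_m} (14.36 + 0.90Q) dQ = 14.36×20.9025 + ½×0.90×20.9025² = 496.7714.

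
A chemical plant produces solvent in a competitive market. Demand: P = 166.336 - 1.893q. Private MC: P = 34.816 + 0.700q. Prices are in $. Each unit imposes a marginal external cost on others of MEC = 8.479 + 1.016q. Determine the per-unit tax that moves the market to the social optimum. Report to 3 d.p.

Social marginal cost = private MC + MEC = 43.295 + 1.716q.
Set SMC = demand: 43.295 + 1.716q = 166.336 - 1.893q → q* = 34.0928.
The Pigouvian tax equals MEC at q*: 8.479 + 1.016×34.0928 = 43.1173.

tax = $43.117 per unit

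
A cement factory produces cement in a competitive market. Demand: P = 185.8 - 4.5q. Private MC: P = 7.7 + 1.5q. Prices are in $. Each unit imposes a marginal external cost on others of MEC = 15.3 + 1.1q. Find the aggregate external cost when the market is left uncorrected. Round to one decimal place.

$938.8

Market equilibrium (private): 7.7 + 1.5q = 185.8 - 4.5q → q_m = 29.6833.
Total external cost = ∫₀^{q_m} (15.3 + 1.1q) dq = 15.3×29.6833 + ½×1.1×29.6833² = 938.7586.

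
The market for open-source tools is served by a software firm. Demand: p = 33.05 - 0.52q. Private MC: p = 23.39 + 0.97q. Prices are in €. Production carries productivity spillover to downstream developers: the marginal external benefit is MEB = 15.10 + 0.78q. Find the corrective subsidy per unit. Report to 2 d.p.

subsidy = €42.30 per unit

Social marginal cost = private MC − MEB = 8.29 + 0.19q.
Set SMC = demand: 8.29 + 0.19q = 33.05 - 0.52q → q* = 34.8732.
The Pigouvian subsidy equals MEB at q*: 15.10 + 0.78×34.8732 = 42.3011.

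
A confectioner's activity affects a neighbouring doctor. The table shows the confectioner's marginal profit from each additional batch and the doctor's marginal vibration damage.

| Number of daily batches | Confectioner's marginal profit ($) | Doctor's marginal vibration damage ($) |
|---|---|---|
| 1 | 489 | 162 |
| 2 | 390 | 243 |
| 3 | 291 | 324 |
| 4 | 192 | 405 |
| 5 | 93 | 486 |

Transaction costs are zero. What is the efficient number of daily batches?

2

Bargaining reaches the level where marginal profit last exceeds marginal vibration damage.
That holds through level 2 (390 ≥ 243) but not at 3 (291 < 324).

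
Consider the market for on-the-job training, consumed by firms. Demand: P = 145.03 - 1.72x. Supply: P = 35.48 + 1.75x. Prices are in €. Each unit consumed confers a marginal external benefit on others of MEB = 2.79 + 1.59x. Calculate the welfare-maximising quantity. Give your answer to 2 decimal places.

x* = 59.76

Social marginal benefit = demand + MEB = 147.82 - 0.13x.
Set SMB = MC: 147.82 - 0.13x = 35.48 + 1.75x → x* = 59.7553.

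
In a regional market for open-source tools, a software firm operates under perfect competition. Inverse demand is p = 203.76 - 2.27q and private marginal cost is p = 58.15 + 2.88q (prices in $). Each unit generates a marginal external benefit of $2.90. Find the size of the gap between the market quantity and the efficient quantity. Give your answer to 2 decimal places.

0.56 units

Market equilibrium (private): 58.15 + 2.88q = 203.76 - 2.27q → q_m = 28.2738.
Social marginal cost = private MC − MEB = 55.25 + 2.88q.
Set SMC = demand: 55.25 + 2.88q = 203.76 - 2.27q → q* = 28.8369.
Gap = |28.2738 − 28.8369| = 0.5631.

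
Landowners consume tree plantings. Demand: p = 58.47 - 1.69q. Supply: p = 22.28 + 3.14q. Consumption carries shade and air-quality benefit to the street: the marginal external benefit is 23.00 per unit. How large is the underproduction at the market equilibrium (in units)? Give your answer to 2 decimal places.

4.76 units

Market equilibrium (private): 22.28 + 3.14q = 58.47 - 1.69q → q_m = 7.4928.
Social marginal benefit = demand + MEB = 81.47 - 1.69q.
Set SMB = MC: 81.47 - 1.69q = 22.28 + 3.14q → q* = 12.2547.
Gap = |7.4928 − 12.2547| = 4.7619.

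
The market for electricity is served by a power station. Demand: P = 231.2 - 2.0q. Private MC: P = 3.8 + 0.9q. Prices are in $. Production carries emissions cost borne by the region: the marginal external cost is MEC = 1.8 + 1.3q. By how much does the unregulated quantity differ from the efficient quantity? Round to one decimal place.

Market equilibrium (private): 3.8 + 0.9q = 231.2 - 2.0q → q_m = 78.4138.
Social marginal cost = private MC + MEC = 5.6 + 2.2q.
Set SMC = demand: 5.6 + 2.2q = 231.2 - 2.0q → q* = 53.7143.
Gap = |78.4138 − 53.7143| = 24.6995.

24.7 units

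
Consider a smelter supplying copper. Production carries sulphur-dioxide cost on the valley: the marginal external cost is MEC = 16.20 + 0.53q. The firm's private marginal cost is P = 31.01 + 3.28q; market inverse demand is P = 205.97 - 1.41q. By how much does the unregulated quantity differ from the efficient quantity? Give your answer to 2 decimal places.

Market equilibrium (private): 31.01 + 3.28q = 205.97 - 1.41q → q_m = 37.3049.
Social marginal cost = private MC + MEC = 47.21 + 3.81q.
Set SMC = demand: 47.21 + 3.81q = 205.97 - 1.41q → q* = 30.4138.
Gap = |37.3049 − 30.4138| = 6.8911.

6.89 units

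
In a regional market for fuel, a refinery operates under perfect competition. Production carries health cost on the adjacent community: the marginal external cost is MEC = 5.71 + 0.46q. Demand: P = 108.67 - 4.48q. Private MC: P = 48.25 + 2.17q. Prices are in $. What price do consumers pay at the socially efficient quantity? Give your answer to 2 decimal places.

Social marginal cost = private MC + MEC = 53.96 + 2.63q.
Set SMC = demand: 53.96 + 2.63q = 108.67 - 4.48q → q* = 7.6948.
Consumer price on the demand curve at q*: 108.67 − 4.48×7.6948 = 74.1973.

P = $74.20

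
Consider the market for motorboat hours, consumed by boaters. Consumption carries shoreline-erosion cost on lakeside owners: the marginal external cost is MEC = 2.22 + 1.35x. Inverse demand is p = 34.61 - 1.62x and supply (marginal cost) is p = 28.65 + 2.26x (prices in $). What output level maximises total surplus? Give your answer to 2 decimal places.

Social marginal benefit = demand − MEC = 32.39 - 2.97x.
Set SMB = MC: 32.39 - 2.97x = 28.65 + 2.26x → x* = 0.7151.

x* = 0.72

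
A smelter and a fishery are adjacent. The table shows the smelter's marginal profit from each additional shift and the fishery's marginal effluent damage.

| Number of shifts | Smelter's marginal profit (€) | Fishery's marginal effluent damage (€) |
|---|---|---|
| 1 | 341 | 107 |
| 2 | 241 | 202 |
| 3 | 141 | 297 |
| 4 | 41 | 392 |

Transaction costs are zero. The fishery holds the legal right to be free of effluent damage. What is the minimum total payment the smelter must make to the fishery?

Efficient level: marginal profit ≥ marginal effluent damage through level 2, so k* = 2.
With the fishery holding the right, the smelter must at least compensate total damage at k*: 107 + 202 = 309.

€309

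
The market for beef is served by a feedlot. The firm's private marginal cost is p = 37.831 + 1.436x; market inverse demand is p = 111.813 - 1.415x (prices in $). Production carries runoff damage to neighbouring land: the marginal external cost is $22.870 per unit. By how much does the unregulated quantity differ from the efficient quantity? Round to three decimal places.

Market equilibrium (private): 37.831 + 1.436x = 111.813 - 1.415x → x_m = 25.9495.
Social marginal cost = private MC + MEC = 60.701 + 1.436x.
Set SMC = demand: 60.701 + 1.436x = 111.813 - 1.415x → x* = 17.9277.
Gap = |25.9495 − 17.9277| = 8.0218.

8.022 units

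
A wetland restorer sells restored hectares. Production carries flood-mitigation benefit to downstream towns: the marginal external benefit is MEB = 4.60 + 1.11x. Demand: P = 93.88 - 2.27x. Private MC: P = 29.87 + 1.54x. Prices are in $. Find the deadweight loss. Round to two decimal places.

DWL = $100.09

Market equilibrium (private): 29.87 + 1.54x = 93.88 - 2.27x → x_m = 16.8005.
Social marginal cost = private MC − MEB = 25.27 + 0.43x.
Set SMC = demand: 25.27 + 0.43x = 93.88 - 2.27x → x* = 25.4111.
Between x* and x_m the wedge demand − SMC runs linearly from 0 to MEB(x_m), so the loss is a triangle.
DWL = ½ × 8.6106 × 23.2486 = 100.0922.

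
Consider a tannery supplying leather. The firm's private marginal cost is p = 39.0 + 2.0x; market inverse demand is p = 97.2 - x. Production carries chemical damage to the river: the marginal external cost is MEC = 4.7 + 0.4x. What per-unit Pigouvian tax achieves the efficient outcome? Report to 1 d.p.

tax = 11.0 per unit

Social marginal cost = private MC + MEC = 43.7 + 2.4x.
Set SMC = demand: 43.7 + 2.4x = 97.2 - x → x* = 15.7353.
The Pigouvian tax equals MEC at x*: 4.7 + 0.4×15.7353 = 10.9941.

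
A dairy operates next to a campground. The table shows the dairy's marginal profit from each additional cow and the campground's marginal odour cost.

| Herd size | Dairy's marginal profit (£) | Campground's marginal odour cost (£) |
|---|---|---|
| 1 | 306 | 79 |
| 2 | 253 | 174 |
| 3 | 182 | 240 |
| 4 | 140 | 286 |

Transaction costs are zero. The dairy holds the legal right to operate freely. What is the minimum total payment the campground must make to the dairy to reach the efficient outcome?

Left alone the dairy would choose level 4 (marginal profit stays positive).
Efficient level: k* = 2 (marginal profit ≥ marginal odour cost through 2).
The campground must at least cover the dairy's forgone profit from cutting 4→2: 182 + 140 = 322.

£322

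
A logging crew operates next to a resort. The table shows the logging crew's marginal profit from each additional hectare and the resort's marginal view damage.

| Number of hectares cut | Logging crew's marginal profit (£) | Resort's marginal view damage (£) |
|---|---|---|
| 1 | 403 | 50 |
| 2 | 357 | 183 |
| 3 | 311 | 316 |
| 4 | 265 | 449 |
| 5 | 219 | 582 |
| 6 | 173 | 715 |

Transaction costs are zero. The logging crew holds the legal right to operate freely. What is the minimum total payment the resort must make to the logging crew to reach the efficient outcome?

Left alone the logging crew would choose level 6 (marginal profit stays positive).
Efficient level: k* = 2 (marginal profit ≥ marginal view damage through 2).
The resort must at least cover the logging crew's forgone profit from cutting 6→2: 311 + 265 + 219 + 173 = 968.

£968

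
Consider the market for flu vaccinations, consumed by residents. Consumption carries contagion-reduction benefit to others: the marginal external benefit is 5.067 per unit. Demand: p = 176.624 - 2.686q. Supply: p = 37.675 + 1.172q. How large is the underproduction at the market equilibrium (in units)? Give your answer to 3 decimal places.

Market equilibrium (private): 37.675 + 1.172q = 176.624 - 2.686q → q_m = 36.0158.
Social marginal benefit = demand + MEB = 181.691 - 2.686q.
Set SMB = MC: 181.691 - 2.686q = 37.675 + 1.172q → q* = 37.3292.
Gap = |36.0158 − 37.3292| = 1.3134.

1.313 units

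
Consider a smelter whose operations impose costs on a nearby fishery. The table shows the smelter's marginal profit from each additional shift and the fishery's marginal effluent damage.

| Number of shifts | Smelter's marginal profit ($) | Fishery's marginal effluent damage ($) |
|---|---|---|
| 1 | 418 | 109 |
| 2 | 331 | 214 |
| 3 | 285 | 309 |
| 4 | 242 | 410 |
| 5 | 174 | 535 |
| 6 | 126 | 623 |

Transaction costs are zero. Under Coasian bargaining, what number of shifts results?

Bargaining reaches the level where marginal profit last exceeds marginal effluent damage.
That holds through level 2 (331 ≥ 214) but not at 3 (285 < 309).

2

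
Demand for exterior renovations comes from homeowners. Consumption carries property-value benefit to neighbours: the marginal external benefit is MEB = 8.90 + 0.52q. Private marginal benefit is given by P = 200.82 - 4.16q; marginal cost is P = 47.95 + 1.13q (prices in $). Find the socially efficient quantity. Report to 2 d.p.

q* = 33.91

Social marginal benefit = demand + MEB = 209.72 - 3.64q.
Set SMB = MC: 209.72 - 3.64q = 47.95 + 1.13q → q* = 33.9140.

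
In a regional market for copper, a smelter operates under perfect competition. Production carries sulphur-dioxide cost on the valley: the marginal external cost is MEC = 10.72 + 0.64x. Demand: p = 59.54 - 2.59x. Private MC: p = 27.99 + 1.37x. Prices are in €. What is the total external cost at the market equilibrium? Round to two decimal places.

€105.72

Market equilibrium (private): 27.99 + 1.37x = 59.54 - 2.59x → x_m = 7.9672.
Total external cost = ∫₀^{x_m} (10.72 + 0.64x) dx = 10.72×7.9672 + ½×0.64×7.9672² = 105.7208.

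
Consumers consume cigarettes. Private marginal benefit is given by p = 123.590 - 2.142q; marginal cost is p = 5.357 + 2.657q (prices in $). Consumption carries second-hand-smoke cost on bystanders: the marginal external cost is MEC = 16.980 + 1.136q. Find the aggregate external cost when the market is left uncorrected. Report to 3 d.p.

Market equilibrium (private): 5.357 + 2.657q = 123.590 - 2.142q → q_m = 24.6370.
Total external cost = ∫₀^{q_m} (16.980 + 1.136q) dq = 16.980×24.6370 + ½×1.136×24.6370² = 763.1019.

$763.102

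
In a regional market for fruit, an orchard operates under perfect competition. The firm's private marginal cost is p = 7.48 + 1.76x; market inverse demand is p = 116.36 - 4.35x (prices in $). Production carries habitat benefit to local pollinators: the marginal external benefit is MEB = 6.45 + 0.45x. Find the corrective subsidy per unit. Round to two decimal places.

subsidy = $15.62 per unit

Social marginal cost = private MC − MEB = 1.03 + 1.31x.
Set SMC = demand: 1.03 + 1.31x = 116.36 - 4.35x → x* = 20.3763.
The Pigouvian subsidy equals MEB at x*: 6.45 + 0.45×20.3763 = 15.6193.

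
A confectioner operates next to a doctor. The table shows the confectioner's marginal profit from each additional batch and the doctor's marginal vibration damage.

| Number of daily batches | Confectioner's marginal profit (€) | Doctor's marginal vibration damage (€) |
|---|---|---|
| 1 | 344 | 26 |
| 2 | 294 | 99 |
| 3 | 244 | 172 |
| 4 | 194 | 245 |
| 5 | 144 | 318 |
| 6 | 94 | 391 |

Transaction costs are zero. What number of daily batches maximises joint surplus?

Bargaining reaches the level where marginal profit last exceeds marginal vibration damage.
That holds through level 3 (244 ≥ 172) but not at 4 (194 < 245).

3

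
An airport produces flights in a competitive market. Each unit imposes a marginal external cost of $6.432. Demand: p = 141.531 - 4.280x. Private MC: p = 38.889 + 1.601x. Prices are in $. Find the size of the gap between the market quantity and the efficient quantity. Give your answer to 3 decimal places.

1.094 units

Market equilibrium (private): 38.889 + 1.601x = 141.531 - 4.280x → x_m = 17.4532.
Social marginal cost = private MC + MEC = 45.321 + 1.601x.
Set SMC = demand: 45.321 + 1.601x = 141.531 - 4.280x → x* = 16.3595.
Gap = |17.4532 − 16.3595| = 1.0937.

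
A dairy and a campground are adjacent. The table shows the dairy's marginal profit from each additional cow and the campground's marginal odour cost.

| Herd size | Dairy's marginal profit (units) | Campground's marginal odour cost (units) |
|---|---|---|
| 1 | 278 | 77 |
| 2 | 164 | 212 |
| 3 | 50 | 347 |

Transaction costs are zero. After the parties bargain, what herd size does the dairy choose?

Bargaining reaches the level where marginal profit last exceeds marginal odour cost.
That holds through level 1 (278 ≥ 77) but not at 2 (164 < 212).

1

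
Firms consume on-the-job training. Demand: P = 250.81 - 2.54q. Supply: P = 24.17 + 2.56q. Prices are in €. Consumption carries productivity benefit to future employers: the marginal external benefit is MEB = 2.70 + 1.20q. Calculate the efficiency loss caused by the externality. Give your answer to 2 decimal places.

DWL = €402.44

Market equilibrium (private): 24.17 + 2.56q = 250.81 - 2.54q → q_m = 44.4392.
Social marginal benefit = demand + MEB = 253.51 - 1.34q.
Set SMB = MC: 253.51 - 1.34q = 24.17 + 2.56q → q* = 58.8051.
Between q* and q_m the wedge SMB − MC runs linearly from 0 to MEB(q_m), so the loss is a triangle.
DWL = ½ × 14.3659 × 56.0271 = 402.4399.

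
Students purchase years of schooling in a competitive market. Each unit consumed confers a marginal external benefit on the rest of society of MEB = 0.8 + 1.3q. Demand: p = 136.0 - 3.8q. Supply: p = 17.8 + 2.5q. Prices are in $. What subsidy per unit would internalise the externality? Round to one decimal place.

subsidy = $31.7 per unit

Social marginal benefit = demand + MEB = 136.8 - 2.5q.
Set SMB = MC: 136.8 - 2.5q = 17.8 + 2.5q → q* = 23.8000.
The Pigouvian subsidy equals MEB at q*: 0.8 + 1.3×23.8000 = 31.7400.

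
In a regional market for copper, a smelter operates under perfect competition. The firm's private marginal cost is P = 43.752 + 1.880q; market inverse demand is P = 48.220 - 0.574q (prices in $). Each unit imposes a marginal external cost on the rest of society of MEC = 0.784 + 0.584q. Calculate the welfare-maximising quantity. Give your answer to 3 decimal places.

q* = 1.213

Social marginal cost = private MC + MEC = 44.536 + 2.464q.
Set SMC = demand: 44.536 + 2.464q = 48.220 - 0.574q → q* = 1.2126.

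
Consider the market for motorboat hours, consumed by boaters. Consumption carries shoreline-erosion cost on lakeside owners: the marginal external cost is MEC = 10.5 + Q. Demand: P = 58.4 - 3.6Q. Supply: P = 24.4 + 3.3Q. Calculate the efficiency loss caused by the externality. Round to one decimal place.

Market equilibrium (private): 24.4 + 3.3Q = 58.4 - 3.6Q → Q_m = 4.9275.
Social marginal benefit = demand − MEC = 47.9 - 4.6Q.
Set SMB = MC: 47.9 - 4.6Q = 24.4 + 3.3Q → Q* = 2.9747.
The welfare-loss triangle has base |Q_m − Q*| and height MEC(Q_m) (the vertical gap between SMB and MC is zero at Q* and MEC at Q_m).
DWL = ½ × 1.9528 × 15.4275 = 15.0634.

DWL = 15.1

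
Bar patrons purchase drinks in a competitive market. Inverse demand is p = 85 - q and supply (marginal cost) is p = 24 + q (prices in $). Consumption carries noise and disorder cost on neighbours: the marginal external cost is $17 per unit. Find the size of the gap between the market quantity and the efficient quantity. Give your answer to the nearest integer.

9 units

Market equilibrium (private): 24 + q = 85 - q → q_m = 30.5000.
Social marginal benefit = demand − MEC = 68 - q.
Set SMB = MC: 68 - q = 24 + q → q* = 22.0000.
Gap = |30.5000 − 22.0000| = 8.5000.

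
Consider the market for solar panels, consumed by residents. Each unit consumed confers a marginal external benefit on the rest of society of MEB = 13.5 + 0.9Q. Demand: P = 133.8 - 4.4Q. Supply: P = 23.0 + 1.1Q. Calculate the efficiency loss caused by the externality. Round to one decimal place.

Market equilibrium (private): 23.0 + 1.1Q = 133.8 - 4.4Q → Q_m = 20.1455.
Social marginal benefit = demand + MEB = 147.3 - 3.5Q.
Set SMB = MC: 147.3 - 3.5Q = 23.0 + 1.1Q → Q* = 27.0217.
The welfare-loss triangle has base |Q_m − Q*| and height MEB(Q_m) (the vertical gap between SMB and MC is zero at Q* and MEB at Q_m).
DWL = ½ × 6.8762 × 31.6309 = 108.7502.

DWL = 108.8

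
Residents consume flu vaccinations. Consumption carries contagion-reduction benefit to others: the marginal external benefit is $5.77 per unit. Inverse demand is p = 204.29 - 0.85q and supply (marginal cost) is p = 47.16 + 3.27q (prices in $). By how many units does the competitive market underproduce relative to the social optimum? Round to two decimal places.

Market equilibrium (private): 47.16 + 3.27q = 204.29 - 0.85q → q_m = 38.1383.
Social marginal benefit = demand + MEB = 210.06 - 0.85q.
Set SMB = MC: 210.06 - 0.85q = 47.16 + 3.27q → q* = 39.5388.
Gap = |38.1383 − 39.5388| = 1.4005.

1.40 units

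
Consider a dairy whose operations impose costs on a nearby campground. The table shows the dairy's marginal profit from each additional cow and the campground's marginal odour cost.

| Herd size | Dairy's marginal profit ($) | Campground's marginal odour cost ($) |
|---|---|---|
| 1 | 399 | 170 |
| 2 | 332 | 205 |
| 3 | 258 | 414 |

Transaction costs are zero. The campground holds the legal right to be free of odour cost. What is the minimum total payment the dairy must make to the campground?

$375

Efficient level: marginal profit ≥ marginal odour cost through level 2, so k* = 2.
With the campground holding the right, the dairy must at least compensate total damage at k*: 170 + 205 = 375.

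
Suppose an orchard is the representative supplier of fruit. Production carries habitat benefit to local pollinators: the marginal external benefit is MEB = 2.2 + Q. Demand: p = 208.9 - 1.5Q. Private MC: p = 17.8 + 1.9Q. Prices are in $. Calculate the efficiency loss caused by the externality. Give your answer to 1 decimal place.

Market equilibrium (private): 17.8 + 1.9Q = 208.9 - 1.5Q → Q_m = 56.2059.
Social marginal cost = private MC − MEB = 15.6 + 0.9Q.
Set SMC = demand: 15.6 + 0.9Q = 208.9 - 1.5Q → Q* = 80.5417.
The loss is the area between SMC and demand from Q* to Q_m; with linear curves that's a triangle of height MEB(Q_m).
DWL = ½ × 24.3358 × 58.4059 = 710.6772.

DWL = $710.7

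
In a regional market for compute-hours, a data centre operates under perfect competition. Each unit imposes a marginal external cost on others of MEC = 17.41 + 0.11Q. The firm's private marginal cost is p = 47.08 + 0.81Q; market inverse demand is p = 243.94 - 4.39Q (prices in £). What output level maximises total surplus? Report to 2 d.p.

Q* = 33.79

Social marginal cost = private MC + MEC = 64.49 + 0.92Q.
Set SMC = demand: 64.49 + 0.92Q = 243.94 - 4.39Q → Q* = 33.7947.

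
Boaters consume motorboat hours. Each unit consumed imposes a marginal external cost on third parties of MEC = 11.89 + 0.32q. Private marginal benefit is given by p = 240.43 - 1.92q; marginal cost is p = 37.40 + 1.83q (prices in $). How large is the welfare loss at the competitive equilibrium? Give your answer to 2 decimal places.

Market equilibrium (private): 37.40 + 1.83q = 240.43 - 1.92q → q_m = 54.1413.
Social marginal benefit = demand − MEC = 228.54 - 2.24q.
Set SMB = MC: 228.54 - 2.24q = 37.40 + 1.83q → q* = 46.9631.
The loss is the area between SMB and MC from q* to q_m; with linear curves that's a triangle of height MEC(q_m).
DWL = ½ × 7.1782 × 29.2152 = 104.8563.

DWL = $104.86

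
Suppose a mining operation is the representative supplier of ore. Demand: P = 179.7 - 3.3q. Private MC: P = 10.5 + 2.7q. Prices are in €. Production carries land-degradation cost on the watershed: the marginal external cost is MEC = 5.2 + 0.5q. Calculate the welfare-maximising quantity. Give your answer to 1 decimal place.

q* = 25.2

Social marginal cost = private MC + MEC = 15.7 + 3.2q.
Set SMC = demand: 15.7 + 3.2q = 179.7 - 3.3q → q* = 25.2308.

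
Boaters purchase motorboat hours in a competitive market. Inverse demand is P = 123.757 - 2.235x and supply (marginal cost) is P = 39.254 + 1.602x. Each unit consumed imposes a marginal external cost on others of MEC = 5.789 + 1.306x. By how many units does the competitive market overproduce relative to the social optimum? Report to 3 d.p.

Market equilibrium (private): 39.254 + 1.602x = 123.757 - 2.235x → x_m = 22.0232.
Social marginal benefit = demand − MEC = 117.968 - 3.541x.
Set SMB = MC: 117.968 - 3.541x = 39.254 + 1.602x → x* = 15.3051.
Gap = |22.0232 − 15.3051| = 6.7181.

6.718 units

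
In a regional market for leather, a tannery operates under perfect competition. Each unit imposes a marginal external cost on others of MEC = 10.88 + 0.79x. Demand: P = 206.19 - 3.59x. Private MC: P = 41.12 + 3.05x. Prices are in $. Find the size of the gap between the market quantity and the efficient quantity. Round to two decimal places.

Market equilibrium (private): 41.12 + 3.05x = 206.19 - 3.59x → x_m = 24.8599.
Social marginal cost = private MC + MEC = 52.00 + 3.84x.
Set SMC = demand: 52.00 + 3.84x = 206.19 - 3.59x → x* = 20.7524.
Gap = |24.8599 − 20.7524| = 4.1075.

4.11 units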